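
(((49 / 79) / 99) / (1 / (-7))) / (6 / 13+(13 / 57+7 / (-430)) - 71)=36430030 / 58418143509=0.00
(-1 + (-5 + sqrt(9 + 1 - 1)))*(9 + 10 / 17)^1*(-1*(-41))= -1179.35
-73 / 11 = -6.64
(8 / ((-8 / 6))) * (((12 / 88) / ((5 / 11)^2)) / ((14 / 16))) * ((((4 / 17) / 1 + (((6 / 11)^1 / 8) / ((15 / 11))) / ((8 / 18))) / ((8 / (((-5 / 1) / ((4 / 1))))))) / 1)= 46827 / 190400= 0.25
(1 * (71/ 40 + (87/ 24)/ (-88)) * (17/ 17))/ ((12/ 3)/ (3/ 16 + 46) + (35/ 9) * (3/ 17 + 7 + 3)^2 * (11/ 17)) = 199423843389/ 29983639216960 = 0.01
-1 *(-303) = 303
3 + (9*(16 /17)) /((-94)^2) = 112695 /37553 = 3.00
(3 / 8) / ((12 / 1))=1 / 32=0.03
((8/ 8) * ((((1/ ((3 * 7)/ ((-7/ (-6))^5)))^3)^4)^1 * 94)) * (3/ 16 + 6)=18975641368341062853116019103561402317610117/ 23087534488653759723896153592112932669307260336340992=0.00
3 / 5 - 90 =-447 / 5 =-89.40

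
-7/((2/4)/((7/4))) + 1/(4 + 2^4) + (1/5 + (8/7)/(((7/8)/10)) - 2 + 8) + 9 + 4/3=3025/588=5.14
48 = 48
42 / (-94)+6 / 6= 26 / 47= 0.55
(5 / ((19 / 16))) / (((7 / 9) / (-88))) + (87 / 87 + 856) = 50621 / 133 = 380.61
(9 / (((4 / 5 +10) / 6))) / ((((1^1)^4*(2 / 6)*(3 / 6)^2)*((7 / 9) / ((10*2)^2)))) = 216000 / 7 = 30857.14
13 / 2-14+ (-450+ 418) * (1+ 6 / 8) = -127 / 2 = -63.50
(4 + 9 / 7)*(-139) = -5143 / 7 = -734.71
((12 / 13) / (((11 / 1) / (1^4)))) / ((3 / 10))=40 / 143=0.28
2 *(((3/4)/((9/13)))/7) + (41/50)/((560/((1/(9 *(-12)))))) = 935959/3024000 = 0.31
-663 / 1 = -663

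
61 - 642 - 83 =-664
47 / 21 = 2.24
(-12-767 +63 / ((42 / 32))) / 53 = -731 / 53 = -13.79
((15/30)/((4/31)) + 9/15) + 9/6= 239/40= 5.98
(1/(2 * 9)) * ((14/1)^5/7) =38416/9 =4268.44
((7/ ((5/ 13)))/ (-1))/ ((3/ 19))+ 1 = -1714/ 15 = -114.27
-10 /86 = -5 /43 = -0.12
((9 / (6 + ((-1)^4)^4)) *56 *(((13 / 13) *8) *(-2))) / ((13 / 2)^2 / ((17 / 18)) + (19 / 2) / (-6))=-235008 / 8803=-26.70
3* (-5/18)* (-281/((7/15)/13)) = 6523.21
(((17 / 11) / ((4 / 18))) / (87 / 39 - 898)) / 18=-13 / 30140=-0.00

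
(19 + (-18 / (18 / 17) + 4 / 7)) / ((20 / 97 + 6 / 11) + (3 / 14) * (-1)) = 38412 / 8027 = 4.79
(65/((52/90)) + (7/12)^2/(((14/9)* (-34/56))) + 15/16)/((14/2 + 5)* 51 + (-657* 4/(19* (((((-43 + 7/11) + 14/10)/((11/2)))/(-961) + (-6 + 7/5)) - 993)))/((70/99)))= 1186307966234041/6422630387905008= 0.18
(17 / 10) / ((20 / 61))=1037 / 200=5.18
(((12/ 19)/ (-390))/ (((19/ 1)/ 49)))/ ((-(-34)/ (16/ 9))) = -784/ 3590145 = -0.00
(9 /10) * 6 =27 /5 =5.40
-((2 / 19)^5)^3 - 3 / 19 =-2397020057348685131 / 15181127029874798299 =-0.16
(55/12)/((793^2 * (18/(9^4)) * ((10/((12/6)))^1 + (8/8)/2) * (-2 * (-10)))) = 243/10061584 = 0.00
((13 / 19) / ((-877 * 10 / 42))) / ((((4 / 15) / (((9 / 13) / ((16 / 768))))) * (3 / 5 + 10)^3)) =-850500 / 2480737451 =-0.00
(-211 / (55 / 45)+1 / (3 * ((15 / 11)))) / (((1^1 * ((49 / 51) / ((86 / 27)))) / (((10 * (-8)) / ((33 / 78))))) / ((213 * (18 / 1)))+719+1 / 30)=-7369722770176 / 30738542449989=-0.24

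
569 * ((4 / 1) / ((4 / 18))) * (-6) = -61452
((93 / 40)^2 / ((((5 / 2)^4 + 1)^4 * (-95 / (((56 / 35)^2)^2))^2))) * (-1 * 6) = -891532131434496 / 14879192825713134765625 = -0.00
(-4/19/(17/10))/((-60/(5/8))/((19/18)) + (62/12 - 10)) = 240/185623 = 0.00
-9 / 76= -0.12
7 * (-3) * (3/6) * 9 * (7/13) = -1323/26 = -50.88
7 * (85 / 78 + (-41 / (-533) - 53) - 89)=-5915 / 6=-985.83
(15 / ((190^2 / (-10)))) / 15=-1 / 3610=-0.00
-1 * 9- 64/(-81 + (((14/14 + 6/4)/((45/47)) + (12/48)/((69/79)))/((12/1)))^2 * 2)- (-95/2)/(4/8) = 346520250154/3992570687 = 86.79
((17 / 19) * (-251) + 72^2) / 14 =354.24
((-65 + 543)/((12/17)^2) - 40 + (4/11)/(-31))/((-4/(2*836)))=-428846017/1116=-384270.62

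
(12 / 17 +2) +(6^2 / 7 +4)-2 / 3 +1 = 4349 / 357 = 12.18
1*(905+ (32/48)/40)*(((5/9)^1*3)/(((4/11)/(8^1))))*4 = 1194622/9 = 132735.78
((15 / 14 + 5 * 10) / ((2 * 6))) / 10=143 / 336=0.43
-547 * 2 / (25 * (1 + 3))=-10.94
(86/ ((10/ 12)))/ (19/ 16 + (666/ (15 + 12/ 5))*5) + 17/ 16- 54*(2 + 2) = -1532559661/ 7148080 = -214.40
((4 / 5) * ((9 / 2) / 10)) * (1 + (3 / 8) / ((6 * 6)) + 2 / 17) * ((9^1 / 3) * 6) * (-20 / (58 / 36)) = -447363 / 4930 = -90.74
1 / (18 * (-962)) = -1 / 17316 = -0.00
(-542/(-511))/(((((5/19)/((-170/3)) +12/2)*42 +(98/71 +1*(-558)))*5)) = -12429686/17860259935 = -0.00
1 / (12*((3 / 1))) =1 / 36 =0.03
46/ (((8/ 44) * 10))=253/ 10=25.30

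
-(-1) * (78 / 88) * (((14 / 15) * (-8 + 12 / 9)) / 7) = -26 / 33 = -0.79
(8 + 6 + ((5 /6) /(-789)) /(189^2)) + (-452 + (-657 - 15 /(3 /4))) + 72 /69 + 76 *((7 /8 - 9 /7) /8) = -34782151596923 /31114991376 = -1117.86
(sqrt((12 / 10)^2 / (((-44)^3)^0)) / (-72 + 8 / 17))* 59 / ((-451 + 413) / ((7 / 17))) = 1239 / 115520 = 0.01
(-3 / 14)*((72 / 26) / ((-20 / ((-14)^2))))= 378 / 65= 5.82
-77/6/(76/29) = -2233/456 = -4.90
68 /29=2.34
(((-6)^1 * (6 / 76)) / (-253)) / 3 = 3 / 4807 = 0.00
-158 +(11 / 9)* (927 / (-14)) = -3345 / 14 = -238.93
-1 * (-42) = 42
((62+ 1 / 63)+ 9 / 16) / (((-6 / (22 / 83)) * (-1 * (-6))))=-693869 / 1505952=-0.46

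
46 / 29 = 1.59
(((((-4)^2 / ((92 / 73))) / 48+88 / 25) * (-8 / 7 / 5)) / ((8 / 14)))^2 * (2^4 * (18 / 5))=132.00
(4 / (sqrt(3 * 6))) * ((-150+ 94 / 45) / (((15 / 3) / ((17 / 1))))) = -226304 * sqrt(2) / 675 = -474.14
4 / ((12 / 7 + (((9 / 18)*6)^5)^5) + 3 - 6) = 7 / 1482755066523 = 0.00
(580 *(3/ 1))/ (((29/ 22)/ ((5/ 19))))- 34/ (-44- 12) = 185123/ 532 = 347.98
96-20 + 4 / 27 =2056 / 27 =76.15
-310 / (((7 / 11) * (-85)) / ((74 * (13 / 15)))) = 656084 / 1785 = 367.55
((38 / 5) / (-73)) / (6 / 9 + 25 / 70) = -1596 / 15695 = -0.10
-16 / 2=-8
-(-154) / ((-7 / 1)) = -22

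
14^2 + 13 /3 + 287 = 1462 /3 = 487.33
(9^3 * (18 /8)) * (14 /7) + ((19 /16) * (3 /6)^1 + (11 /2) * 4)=105699 /32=3303.09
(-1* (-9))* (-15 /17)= -135 /17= -7.94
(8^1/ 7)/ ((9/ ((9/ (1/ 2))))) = 16/ 7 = 2.29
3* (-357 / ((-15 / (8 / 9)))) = 952 / 15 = 63.47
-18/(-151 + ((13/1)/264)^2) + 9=95969871/10523927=9.12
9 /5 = 1.80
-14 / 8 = -7 / 4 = -1.75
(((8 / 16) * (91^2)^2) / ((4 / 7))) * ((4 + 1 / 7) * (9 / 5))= 17898064821 / 40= 447451620.52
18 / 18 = 1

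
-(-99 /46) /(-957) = -3 /1334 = -0.00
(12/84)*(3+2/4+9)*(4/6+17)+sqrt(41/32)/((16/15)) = 15*sqrt(82)/128+1325/42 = 32.61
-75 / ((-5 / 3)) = 45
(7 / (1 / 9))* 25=1575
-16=-16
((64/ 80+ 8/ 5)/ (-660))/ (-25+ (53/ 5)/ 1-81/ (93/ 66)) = 31/ 612810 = 0.00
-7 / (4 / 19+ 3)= -133 / 61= -2.18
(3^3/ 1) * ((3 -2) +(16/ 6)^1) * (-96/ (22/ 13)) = -5616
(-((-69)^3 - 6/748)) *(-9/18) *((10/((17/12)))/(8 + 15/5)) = -3685871070/34969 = -105403.96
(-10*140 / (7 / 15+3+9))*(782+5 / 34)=-279226500 / 3179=-87834.70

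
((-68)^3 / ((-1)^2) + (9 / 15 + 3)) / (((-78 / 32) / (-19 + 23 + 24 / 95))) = 781717376 / 1425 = 548573.60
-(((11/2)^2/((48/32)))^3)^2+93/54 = -3138428296369/46656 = -67267410.33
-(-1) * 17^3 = 4913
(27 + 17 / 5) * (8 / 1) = 1216 / 5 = 243.20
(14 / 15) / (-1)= -14 / 15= -0.93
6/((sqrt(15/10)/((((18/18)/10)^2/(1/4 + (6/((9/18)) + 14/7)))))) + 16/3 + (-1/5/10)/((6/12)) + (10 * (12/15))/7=2 * sqrt(6)/1425 + 3379/525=6.44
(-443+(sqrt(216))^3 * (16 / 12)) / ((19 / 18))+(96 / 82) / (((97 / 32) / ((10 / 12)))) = -31688278 / 75563+31104 * sqrt(6) / 19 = 3590.58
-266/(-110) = 133/55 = 2.42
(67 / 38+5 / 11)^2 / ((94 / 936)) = 100541493 / 2053007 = 48.97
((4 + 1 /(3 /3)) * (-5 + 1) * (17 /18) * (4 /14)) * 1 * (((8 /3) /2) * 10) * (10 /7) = -136000 /1323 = -102.80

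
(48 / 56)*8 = 48 / 7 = 6.86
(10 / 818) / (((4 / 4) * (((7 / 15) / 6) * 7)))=450 / 20041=0.02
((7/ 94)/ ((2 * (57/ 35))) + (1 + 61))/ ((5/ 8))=1329274/ 13395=99.24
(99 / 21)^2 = 1089 / 49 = 22.22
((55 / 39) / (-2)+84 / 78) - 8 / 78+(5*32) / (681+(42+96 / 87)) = 267633 / 545974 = 0.49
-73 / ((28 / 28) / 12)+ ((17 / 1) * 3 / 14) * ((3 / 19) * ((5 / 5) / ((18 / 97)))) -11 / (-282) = -872.86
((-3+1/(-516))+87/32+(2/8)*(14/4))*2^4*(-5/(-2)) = 12215/516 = 23.67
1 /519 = 0.00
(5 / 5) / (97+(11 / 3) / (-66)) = 18 / 1745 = 0.01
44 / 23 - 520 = -11916 / 23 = -518.09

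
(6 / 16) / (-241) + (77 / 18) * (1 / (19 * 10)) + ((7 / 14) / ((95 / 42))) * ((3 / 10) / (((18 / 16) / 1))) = 658601 / 8242200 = 0.08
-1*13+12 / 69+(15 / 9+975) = 963.84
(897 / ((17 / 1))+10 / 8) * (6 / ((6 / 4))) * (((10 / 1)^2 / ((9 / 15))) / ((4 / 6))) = 918250 / 17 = 54014.71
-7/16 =-0.44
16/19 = 0.84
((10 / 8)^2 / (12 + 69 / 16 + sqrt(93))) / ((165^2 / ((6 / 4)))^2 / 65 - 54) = 0.00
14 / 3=4.67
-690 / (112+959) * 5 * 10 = -11500 / 357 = -32.21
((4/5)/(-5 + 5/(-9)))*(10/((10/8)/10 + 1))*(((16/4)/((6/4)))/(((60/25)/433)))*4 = -110848/45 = -2463.29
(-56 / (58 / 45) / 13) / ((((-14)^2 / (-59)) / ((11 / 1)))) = 29205 / 2639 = 11.07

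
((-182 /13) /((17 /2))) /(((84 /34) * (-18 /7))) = 7 /27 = 0.26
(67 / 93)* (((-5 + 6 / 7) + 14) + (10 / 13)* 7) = 92929 / 8463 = 10.98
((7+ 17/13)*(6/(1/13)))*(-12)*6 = -46656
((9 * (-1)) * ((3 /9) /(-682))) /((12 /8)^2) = 2 /1023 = 0.00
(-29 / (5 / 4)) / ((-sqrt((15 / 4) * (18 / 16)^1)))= 464 * sqrt(30) / 225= 11.30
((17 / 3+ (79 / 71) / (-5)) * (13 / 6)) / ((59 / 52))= 1959724 / 188505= 10.40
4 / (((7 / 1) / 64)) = 256 / 7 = 36.57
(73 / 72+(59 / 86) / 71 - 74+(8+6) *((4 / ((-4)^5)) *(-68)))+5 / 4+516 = 393903503 / 879264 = 447.99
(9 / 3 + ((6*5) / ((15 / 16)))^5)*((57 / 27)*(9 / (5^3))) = 127506853 / 25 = 5100274.12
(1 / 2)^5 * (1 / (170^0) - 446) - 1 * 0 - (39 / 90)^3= -13.99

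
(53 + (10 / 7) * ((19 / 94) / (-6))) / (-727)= -104527 / 1435098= -0.07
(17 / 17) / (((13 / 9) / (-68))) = -612 / 13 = -47.08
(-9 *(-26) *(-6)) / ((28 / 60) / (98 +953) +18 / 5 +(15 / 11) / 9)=-4508790 / 12049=-374.20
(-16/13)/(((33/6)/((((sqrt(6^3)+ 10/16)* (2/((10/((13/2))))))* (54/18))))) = -13.37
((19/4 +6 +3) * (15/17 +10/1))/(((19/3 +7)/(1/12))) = 2035/2176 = 0.94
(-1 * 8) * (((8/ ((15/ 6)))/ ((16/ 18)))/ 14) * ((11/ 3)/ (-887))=264/ 31045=0.01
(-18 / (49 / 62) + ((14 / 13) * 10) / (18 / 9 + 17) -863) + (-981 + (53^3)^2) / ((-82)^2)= 67045803020050 / 20345143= 3295420.58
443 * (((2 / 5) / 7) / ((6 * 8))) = 443 / 840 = 0.53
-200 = -200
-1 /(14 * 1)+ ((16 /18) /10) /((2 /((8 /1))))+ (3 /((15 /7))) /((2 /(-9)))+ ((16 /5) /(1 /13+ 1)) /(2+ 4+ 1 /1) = -12329 /2205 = -5.59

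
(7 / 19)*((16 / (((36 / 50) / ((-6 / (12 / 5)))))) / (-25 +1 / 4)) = 14000 / 16929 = 0.83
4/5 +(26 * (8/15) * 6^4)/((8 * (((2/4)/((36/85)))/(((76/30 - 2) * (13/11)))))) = 28053772/23375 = 1200.16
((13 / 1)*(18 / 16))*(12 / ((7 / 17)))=5967 / 14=426.21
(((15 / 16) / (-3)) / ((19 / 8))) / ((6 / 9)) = -15 / 76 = -0.20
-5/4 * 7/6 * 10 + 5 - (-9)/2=-61/12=-5.08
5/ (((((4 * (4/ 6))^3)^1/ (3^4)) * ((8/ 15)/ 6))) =240.27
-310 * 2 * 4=-2480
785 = 785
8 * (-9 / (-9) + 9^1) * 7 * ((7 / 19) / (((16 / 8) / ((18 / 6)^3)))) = 52920 / 19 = 2785.26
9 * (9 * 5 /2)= 405 /2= 202.50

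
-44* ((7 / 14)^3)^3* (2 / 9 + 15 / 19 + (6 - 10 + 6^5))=-14621035 / 21888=-667.99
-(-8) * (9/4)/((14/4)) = 36/7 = 5.14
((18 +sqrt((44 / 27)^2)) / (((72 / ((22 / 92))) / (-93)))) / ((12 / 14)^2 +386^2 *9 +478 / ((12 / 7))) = -4427885 / 979504812756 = -0.00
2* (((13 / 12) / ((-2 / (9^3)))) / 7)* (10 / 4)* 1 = -15795 / 56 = -282.05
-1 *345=-345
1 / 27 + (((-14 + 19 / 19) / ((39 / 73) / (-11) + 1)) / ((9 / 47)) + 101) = 612293 / 20628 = 29.68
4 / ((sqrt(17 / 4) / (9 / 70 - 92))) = -178.26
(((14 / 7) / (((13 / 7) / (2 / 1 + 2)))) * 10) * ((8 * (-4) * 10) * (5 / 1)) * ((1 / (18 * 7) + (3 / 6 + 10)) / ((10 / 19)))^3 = -254709263942656 / 464373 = -548501450.22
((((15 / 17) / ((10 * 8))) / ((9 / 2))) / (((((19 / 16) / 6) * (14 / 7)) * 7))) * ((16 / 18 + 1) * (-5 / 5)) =-2 / 1197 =-0.00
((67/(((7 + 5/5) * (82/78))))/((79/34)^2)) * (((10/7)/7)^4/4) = 943946250/1475103044681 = 0.00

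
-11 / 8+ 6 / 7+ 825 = 46171 / 56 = 824.48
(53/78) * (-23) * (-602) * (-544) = -199603936/39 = -5118049.64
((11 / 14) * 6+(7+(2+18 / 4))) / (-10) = -51 / 28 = -1.82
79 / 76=1.04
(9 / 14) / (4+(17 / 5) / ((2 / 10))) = 3 / 98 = 0.03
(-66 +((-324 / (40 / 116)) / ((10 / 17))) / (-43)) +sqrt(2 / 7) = -31017 / 1075 +sqrt(14) / 7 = -28.32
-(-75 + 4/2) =73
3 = 3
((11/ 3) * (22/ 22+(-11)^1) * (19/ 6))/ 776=-1045/ 6984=-0.15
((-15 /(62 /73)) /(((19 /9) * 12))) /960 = -219 /301568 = -0.00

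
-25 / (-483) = 25 / 483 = 0.05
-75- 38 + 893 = 780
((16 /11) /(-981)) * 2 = -32 /10791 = -0.00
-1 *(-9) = 9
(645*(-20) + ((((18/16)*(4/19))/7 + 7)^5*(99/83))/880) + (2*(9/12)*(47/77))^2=-13776430516919275676721/1069945441672701440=-12875.83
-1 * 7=-7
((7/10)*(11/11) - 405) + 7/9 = -36317/90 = -403.52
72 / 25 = 2.88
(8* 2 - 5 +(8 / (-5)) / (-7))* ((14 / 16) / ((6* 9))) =131 / 720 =0.18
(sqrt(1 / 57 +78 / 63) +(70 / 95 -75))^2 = (-9877 +sqrt(22211))^2 / 17689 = 5349.84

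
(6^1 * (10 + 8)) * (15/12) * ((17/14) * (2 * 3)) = 983.57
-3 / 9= -1 / 3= -0.33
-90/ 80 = -9/ 8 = -1.12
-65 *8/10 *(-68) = 3536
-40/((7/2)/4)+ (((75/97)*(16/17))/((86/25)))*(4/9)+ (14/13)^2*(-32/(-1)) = -2140988896/251648943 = -8.51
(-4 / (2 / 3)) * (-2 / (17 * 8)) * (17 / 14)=3 / 28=0.11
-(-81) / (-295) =-81 / 295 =-0.27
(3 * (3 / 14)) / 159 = 3 / 742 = 0.00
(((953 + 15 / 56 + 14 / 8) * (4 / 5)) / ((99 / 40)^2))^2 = 15556.15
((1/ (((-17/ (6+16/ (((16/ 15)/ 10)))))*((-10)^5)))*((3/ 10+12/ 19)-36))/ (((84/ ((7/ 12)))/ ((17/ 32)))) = -28873/ 2432000000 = -0.00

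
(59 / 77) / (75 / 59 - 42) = -3481 / 185031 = -0.02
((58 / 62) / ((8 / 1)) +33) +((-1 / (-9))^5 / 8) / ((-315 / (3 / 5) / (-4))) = 254608954549 / 7688179800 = 33.12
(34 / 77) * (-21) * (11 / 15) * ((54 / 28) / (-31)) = 0.42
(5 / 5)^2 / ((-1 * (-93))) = 1 / 93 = 0.01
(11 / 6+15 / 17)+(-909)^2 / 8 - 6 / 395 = 16645865957 / 161160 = 103287.83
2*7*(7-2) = 70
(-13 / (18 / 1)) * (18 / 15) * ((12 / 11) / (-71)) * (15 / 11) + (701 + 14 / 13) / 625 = 79677557 / 69801875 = 1.14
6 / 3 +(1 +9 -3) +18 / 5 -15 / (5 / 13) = -132 / 5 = -26.40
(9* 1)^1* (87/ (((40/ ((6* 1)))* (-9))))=-261/ 20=-13.05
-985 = -985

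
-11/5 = -2.20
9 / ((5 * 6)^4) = 1 / 90000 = 0.00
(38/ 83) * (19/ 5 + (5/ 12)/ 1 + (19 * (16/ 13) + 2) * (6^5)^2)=22747375473691/ 32370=702730166.01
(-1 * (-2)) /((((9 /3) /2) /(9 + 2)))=44 /3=14.67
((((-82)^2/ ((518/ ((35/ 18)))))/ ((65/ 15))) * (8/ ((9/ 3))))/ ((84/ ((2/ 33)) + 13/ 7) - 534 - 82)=470680/ 23389587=0.02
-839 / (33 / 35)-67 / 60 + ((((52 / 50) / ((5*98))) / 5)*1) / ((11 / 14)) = -514532063 / 577500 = -890.96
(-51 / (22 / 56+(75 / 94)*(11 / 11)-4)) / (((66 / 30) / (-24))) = -198.05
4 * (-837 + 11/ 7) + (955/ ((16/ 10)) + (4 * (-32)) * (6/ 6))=-160879/ 56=-2872.84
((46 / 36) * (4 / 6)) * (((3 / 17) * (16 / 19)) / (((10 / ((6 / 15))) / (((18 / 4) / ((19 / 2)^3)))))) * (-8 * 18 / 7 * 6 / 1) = -0.00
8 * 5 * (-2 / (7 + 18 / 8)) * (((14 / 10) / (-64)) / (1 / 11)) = 77 / 37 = 2.08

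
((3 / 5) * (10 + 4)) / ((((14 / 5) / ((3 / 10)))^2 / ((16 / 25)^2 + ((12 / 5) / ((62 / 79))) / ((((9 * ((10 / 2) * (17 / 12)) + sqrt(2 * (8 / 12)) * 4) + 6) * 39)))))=2618627643 / 66116903125 - 68256 * sqrt(3) / 16396991975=0.04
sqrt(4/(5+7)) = 0.58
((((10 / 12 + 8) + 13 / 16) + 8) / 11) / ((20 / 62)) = 4.97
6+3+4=13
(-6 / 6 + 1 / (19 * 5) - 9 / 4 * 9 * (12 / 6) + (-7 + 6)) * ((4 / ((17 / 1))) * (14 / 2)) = -113022 / 1615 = -69.98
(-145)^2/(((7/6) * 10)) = 12615/7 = 1802.14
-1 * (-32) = 32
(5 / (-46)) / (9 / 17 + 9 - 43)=0.00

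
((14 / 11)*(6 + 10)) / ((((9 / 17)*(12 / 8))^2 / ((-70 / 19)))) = -118.97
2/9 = 0.22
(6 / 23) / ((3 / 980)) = 1960 / 23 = 85.22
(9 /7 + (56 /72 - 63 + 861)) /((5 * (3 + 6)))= 50404 /2835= 17.78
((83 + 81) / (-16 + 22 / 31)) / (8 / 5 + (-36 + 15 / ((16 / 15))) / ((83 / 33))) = 1.51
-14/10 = -7/5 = -1.40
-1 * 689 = -689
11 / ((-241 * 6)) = -11 / 1446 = -0.01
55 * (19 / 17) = 1045 / 17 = 61.47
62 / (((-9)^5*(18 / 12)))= -124 / 177147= -0.00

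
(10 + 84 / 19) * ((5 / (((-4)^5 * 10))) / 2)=-137 / 38912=-0.00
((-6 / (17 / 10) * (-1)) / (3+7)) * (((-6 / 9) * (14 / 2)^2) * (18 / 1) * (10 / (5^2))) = -7056 / 85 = -83.01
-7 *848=-5936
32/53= 0.60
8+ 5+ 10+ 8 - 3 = 28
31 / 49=0.63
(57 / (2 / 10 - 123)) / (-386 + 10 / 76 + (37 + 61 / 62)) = 167865 / 125811056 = 0.00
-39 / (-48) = 13 / 16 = 0.81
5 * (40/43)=200/43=4.65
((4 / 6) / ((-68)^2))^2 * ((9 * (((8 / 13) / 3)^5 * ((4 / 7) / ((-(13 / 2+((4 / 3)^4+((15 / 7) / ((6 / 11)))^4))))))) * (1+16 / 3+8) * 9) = -483295232 / 23917396311076017685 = -0.00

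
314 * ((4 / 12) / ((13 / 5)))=1570 / 39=40.26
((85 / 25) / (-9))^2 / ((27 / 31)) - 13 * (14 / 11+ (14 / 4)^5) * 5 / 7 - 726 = -108057992657 / 19245600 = -5614.69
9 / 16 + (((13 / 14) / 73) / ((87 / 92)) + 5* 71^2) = 17929028641 / 711312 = 25205.58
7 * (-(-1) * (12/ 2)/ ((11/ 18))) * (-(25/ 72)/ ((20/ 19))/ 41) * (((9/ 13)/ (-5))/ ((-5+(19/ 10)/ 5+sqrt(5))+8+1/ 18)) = 624564675/ 16153925216 - 181794375 * sqrt(5)/ 16153925216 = 0.01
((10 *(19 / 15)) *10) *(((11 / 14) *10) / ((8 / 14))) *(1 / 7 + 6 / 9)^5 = 7418752825 / 12252303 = 605.50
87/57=29/19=1.53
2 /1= 2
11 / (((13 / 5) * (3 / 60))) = 1100 / 13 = 84.62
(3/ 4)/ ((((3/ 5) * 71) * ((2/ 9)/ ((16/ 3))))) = 30/ 71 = 0.42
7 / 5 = 1.40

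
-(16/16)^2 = -1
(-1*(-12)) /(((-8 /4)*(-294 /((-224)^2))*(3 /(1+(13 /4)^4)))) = 38422.67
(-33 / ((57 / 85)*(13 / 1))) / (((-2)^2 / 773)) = -722755 / 988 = -731.53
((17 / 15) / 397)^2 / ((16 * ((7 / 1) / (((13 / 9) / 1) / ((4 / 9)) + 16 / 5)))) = 12427 / 26478312000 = 0.00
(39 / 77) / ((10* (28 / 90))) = 351 / 2156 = 0.16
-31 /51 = -0.61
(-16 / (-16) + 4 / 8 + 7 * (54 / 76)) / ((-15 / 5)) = -41 / 19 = -2.16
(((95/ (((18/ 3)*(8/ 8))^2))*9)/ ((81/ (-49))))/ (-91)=665/ 4212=0.16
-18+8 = -10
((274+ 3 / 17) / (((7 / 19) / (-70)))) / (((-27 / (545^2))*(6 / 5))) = 657605924375 / 1377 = 477564215.23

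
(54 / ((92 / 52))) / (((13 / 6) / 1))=324 / 23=14.09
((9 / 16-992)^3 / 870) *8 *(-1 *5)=137644218643 / 3072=44806060.76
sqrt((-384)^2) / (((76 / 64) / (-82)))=-503808 / 19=-26516.21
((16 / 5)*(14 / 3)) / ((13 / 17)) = 3808 / 195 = 19.53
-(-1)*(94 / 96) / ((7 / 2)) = 47 / 168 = 0.28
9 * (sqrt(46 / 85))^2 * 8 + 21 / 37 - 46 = -20341 / 3145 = -6.47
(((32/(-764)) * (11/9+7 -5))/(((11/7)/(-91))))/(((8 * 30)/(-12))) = -36946/94545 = -0.39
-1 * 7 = -7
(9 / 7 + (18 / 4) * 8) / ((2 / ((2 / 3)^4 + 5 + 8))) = 246.04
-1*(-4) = 4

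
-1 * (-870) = 870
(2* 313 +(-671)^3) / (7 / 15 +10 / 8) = -175987039.81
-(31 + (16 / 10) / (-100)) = -3873 / 125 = -30.98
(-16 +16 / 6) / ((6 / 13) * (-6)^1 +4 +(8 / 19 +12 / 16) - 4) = 39520 / 4737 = 8.34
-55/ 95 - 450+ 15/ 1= -8276/ 19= -435.58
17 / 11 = 1.55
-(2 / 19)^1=-2 / 19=-0.11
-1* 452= -452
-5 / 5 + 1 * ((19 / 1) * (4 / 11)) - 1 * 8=-2.09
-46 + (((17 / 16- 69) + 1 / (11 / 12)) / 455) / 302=-17115125 / 372064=-46.00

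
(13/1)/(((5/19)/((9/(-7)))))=-63.51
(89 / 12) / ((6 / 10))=445 / 36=12.36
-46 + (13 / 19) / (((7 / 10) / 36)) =-1438 / 133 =-10.81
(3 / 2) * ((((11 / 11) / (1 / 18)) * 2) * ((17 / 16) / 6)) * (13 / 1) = 1989 / 16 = 124.31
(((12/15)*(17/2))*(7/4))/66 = 119/660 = 0.18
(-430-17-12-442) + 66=-835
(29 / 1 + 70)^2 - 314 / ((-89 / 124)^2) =72805657 / 7921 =9191.47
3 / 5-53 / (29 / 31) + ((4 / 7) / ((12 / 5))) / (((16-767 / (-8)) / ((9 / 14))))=-71288948 / 1271795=-56.05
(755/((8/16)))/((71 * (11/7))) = 10570/781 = 13.53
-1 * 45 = -45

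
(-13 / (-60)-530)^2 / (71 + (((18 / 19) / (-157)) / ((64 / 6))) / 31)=13347993638791 / 3376584675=3953.10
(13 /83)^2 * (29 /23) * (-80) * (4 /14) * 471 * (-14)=738678720 /158447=4661.99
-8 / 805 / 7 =-8 / 5635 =-0.00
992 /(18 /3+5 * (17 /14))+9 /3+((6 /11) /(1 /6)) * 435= 2804885 /1859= 1508.81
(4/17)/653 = 4/11101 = 0.00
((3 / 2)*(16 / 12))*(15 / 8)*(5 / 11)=75 / 44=1.70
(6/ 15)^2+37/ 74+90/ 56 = 2.27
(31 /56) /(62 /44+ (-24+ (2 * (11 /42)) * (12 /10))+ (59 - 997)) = -1705 /2956684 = -0.00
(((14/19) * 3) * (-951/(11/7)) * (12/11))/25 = -3355128/57475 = -58.38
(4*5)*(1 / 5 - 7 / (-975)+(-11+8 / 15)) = -40012 / 195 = -205.19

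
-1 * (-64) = 64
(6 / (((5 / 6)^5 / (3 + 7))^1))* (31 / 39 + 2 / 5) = 7247232 / 40625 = 178.39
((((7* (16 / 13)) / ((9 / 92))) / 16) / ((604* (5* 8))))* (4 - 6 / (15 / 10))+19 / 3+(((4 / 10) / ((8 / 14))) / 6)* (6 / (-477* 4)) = 120833 / 19080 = 6.33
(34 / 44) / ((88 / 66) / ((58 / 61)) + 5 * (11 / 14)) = 10353 / 71423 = 0.14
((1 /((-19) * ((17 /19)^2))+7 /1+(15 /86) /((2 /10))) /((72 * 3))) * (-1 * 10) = -323365 /894744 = -0.36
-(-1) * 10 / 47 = 10 / 47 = 0.21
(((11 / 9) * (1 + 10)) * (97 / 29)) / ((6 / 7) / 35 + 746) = 261415 / 4336776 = 0.06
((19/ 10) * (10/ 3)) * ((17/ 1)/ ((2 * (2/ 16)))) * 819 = 352716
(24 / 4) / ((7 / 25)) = 150 / 7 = 21.43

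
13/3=4.33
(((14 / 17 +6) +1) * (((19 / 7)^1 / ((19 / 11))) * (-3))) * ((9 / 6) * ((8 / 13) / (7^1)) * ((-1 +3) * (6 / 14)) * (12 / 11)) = -49248 / 10829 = -4.55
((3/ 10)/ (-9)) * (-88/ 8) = 11/ 30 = 0.37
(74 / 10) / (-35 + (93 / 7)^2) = 1813 / 34670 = 0.05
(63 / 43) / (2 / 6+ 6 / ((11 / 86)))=2079 / 67037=0.03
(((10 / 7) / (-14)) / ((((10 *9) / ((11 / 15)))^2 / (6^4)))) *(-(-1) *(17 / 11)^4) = -334084 / 6670125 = -0.05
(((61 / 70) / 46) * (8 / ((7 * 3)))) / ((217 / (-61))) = -7442 / 3668385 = -0.00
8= 8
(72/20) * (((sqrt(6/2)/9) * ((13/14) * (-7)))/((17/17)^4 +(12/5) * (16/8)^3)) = -13 * sqrt(3)/101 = -0.22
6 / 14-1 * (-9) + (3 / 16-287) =-31067 / 112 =-277.38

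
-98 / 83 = -1.18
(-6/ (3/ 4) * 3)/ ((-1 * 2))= 12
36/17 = 2.12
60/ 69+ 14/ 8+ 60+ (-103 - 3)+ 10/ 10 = -3899/ 92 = -42.38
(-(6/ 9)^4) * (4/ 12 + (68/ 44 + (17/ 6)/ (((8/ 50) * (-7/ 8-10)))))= -11504/ 232551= -0.05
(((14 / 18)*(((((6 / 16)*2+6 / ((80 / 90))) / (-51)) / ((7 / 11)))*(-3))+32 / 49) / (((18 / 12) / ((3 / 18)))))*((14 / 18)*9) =5959 / 6426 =0.93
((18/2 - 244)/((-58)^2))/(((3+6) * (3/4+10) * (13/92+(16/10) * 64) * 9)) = -108100/138167576307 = -0.00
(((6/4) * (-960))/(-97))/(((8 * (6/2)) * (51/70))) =1400/1649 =0.85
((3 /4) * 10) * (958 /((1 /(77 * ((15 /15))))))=553245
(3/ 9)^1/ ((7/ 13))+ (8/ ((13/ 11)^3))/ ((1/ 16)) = 3606289/ 46137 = 78.16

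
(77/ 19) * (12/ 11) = 4.42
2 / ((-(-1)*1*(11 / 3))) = 6 / 11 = 0.55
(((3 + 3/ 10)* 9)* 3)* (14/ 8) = 6237/ 40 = 155.92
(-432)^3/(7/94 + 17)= -2526142464/535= -4721761.61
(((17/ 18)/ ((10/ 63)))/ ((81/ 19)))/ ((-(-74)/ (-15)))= -2261/ 7992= -0.28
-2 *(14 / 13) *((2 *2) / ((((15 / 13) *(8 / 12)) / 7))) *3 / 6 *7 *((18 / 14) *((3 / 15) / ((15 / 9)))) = -5292 / 125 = -42.34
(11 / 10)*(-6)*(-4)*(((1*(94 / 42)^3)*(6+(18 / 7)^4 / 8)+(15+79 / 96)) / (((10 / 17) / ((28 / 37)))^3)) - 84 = 1831204041395741 / 228033474375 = 8030.42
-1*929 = -929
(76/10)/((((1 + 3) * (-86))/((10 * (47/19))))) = -47/86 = -0.55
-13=-13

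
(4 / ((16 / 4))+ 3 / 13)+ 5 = 81 / 13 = 6.23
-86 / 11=-7.82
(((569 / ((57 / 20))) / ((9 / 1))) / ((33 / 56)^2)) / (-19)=-35687680 / 10614483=-3.36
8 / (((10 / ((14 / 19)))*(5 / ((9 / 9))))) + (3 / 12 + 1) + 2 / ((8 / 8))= 6399 / 1900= 3.37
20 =20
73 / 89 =0.82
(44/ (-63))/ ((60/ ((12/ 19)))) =-44/ 5985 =-0.01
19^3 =6859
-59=-59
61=61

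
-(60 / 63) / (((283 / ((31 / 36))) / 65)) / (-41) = 10075 / 2192967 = 0.00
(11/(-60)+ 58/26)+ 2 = 3157/780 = 4.05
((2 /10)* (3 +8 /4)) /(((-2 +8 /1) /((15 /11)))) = 5 /22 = 0.23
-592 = -592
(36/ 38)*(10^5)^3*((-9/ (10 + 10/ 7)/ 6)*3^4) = -10071710526315789.47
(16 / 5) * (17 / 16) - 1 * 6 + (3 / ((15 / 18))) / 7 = -73 / 35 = -2.09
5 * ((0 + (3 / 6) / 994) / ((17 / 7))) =5 / 4828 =0.00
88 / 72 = 11 / 9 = 1.22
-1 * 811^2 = -657721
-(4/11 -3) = 29/11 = 2.64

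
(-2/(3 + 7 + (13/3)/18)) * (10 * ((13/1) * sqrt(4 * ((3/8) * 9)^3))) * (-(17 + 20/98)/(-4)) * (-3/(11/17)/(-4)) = -6111669915 * sqrt(6)/9538144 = -1569.54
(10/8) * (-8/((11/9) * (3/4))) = -120/11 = -10.91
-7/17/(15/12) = -28/85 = -0.33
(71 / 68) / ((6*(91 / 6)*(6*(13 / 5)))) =355 / 482664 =0.00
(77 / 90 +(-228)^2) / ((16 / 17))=79536829 / 1440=55233.91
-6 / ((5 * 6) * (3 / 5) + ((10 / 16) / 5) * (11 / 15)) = -0.33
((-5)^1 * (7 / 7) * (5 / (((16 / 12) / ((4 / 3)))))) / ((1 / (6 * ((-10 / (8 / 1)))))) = 375 / 2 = 187.50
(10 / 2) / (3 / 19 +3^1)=19 / 12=1.58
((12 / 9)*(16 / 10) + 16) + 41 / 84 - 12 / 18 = 7541 / 420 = 17.95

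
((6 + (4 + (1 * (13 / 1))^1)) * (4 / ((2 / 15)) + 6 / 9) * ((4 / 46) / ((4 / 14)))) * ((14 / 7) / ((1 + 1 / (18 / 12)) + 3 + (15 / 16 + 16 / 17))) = 50048 / 763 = 65.59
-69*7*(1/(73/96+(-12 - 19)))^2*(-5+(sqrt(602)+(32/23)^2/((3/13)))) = -4451328*sqrt(602)/8427409 - 346881024/193830407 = -14.75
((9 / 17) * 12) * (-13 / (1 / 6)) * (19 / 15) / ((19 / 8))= -22464 / 85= -264.28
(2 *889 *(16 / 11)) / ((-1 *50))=-14224 / 275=-51.72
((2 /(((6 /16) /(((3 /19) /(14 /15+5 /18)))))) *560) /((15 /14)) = 363.42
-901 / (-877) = 1.03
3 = 3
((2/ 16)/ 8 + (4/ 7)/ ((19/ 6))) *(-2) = -0.39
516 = 516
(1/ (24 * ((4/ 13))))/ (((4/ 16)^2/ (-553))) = -7189/ 6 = -1198.17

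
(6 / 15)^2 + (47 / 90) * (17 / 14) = 5003 / 6300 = 0.79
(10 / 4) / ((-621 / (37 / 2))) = -185 / 2484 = -0.07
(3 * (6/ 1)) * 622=11196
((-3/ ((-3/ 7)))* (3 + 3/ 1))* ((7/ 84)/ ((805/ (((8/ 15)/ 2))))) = 2/ 1725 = 0.00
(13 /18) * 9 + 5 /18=61 /9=6.78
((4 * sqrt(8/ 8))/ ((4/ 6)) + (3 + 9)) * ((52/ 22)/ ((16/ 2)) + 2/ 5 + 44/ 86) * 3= 308313/ 4730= 65.18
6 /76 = 3 /38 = 0.08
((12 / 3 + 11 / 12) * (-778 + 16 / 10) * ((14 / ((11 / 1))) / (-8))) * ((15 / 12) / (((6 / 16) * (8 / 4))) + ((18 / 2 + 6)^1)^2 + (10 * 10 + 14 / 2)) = 24316201 / 120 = 202635.01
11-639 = -628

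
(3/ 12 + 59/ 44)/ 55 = 7/ 242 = 0.03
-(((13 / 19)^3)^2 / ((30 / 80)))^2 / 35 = -1491077447838784 / 697194199505840715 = -0.00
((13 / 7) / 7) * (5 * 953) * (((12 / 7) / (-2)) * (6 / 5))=-446004 / 343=-1300.30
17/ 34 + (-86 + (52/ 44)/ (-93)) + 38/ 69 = -3998141/ 47058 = -84.96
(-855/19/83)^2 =2025/6889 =0.29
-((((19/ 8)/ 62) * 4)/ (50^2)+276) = -85560019/ 310000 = -276.00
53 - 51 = 2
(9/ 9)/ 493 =1/ 493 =0.00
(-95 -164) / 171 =-259 / 171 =-1.51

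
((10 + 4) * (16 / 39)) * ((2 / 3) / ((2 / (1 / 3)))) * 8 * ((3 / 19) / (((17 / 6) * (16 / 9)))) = 672 / 4199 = 0.16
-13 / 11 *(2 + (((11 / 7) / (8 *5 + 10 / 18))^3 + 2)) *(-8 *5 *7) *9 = 62447473107864 / 5242004075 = 11912.90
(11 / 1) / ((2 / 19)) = 209 / 2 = 104.50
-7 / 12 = -0.58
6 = 6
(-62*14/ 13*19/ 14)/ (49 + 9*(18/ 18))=-589/ 377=-1.56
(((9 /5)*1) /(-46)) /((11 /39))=-351 /2530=-0.14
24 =24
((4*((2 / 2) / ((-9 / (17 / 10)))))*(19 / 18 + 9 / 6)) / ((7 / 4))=-3128 / 2835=-1.10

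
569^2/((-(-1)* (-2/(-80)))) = 12950440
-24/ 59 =-0.41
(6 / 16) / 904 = 3 / 7232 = 0.00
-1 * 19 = -19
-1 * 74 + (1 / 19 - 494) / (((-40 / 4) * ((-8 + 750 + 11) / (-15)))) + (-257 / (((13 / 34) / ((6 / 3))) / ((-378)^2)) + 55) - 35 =-23816781815473 / 123994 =-192080115.29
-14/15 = -0.93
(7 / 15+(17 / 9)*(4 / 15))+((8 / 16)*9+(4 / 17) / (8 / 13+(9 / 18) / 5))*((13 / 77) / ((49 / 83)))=1262339497 / 536860170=2.35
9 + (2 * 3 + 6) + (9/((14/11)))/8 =2451/112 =21.88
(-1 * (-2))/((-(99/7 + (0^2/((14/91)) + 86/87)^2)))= -105966/801103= -0.13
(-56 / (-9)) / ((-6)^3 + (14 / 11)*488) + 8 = 40181 / 5013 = 8.02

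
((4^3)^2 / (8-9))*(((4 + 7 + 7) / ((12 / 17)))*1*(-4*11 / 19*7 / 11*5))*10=146227200 / 19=7696168.42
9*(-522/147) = -1566/49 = -31.96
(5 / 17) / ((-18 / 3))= -5 / 102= -0.05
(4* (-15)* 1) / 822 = -10 / 137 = -0.07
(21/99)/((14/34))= 17/33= 0.52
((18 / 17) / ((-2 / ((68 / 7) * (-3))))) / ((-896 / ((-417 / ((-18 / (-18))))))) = 11259 / 1568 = 7.18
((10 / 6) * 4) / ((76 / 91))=455 / 57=7.98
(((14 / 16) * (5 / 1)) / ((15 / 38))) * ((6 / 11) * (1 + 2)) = 18.14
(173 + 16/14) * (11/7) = 273.65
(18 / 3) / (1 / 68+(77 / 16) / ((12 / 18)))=3264 / 3935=0.83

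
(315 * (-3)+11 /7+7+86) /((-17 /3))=17859 /119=150.08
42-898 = -856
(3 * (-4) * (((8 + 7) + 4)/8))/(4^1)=-57/8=-7.12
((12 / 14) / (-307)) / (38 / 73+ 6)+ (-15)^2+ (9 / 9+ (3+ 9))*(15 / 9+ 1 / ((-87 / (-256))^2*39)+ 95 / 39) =3266012858929 / 11613767634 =281.22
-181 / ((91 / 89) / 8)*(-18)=2319696 / 91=25491.16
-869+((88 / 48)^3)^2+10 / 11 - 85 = -469654333 / 513216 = -915.12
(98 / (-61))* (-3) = 294 / 61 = 4.82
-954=-954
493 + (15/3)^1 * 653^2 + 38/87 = 185530844/87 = 2132538.44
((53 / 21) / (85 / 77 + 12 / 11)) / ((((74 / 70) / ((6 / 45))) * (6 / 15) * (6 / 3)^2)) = 20405 / 225108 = 0.09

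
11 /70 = 0.16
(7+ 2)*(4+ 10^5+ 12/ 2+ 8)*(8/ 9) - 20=800124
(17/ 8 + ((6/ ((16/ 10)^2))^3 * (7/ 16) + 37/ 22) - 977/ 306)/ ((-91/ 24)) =-787413641/ 477954048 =-1.65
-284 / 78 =-142 / 39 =-3.64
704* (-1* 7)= -4928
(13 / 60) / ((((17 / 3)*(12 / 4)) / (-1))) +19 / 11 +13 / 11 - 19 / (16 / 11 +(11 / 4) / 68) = -9.81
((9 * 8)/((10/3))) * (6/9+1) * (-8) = -288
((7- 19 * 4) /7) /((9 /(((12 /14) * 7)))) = -46 /7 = -6.57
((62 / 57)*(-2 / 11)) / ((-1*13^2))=124 / 105963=0.00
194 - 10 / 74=7173 / 37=193.86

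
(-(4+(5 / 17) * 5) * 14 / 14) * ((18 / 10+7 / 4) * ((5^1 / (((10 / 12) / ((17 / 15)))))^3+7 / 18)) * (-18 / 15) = 7336.81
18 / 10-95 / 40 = -23 / 40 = -0.58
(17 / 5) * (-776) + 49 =-12947 / 5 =-2589.40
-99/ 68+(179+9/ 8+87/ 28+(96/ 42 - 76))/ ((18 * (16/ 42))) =14.52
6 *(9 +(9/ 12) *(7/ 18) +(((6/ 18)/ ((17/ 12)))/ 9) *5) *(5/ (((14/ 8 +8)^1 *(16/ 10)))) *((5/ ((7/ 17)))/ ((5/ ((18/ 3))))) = 288325/ 1092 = 264.03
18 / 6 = 3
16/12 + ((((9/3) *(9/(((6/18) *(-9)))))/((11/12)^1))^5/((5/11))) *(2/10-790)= 15824663520236/99825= 158524052.29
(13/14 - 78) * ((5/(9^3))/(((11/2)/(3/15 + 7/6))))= -44239/336798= -0.13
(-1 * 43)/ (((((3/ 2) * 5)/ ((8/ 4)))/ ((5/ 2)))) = -28.67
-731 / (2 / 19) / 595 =-817 / 70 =-11.67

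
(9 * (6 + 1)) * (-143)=-9009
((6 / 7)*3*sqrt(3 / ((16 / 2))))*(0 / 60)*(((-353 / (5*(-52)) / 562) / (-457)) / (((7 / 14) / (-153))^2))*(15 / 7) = 0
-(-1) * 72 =72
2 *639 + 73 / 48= 61417 / 48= 1279.52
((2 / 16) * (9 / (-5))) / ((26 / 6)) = -27 / 520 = -0.05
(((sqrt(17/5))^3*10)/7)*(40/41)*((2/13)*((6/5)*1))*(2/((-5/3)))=-19584*sqrt(85)/93275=-1.94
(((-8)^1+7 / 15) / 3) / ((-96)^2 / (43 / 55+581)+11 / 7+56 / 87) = -122333687 / 879638055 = -0.14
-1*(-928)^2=-861184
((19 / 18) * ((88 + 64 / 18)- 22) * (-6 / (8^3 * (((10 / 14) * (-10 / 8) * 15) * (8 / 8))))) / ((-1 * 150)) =-41629 / 97200000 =-0.00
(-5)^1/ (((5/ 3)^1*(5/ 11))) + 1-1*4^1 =-48/ 5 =-9.60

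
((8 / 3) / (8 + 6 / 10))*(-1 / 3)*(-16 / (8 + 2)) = 64 / 387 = 0.17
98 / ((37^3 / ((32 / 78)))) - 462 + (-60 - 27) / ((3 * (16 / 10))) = -7587756203 / 15803736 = -480.12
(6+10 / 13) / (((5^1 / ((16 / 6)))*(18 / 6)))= 704 / 585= 1.20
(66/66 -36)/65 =-7/13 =-0.54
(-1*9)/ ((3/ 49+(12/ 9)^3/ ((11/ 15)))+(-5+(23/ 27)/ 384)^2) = -521460301824/ 1638044068043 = -0.32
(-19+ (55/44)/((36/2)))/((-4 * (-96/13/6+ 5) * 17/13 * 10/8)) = 230347/299880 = 0.77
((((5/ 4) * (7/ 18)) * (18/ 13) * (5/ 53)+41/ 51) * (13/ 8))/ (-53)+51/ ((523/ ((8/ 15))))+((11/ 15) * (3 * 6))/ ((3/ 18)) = 949747358857/ 11987913120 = 79.23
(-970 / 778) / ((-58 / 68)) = 16490 / 11281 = 1.46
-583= -583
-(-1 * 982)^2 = -964324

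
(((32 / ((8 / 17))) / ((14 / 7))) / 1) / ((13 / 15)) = 510 / 13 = 39.23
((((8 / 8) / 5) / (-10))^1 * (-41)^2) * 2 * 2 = -3362 / 25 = -134.48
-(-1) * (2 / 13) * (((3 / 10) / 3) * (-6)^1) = -6 / 65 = -0.09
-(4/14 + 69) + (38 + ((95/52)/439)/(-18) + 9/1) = -64101689/2876328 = -22.29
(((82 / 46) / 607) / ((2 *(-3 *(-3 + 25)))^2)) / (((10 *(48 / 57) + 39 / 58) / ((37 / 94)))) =835867 / 114570632209968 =0.00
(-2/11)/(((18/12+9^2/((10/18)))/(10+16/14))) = -520/37807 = -0.01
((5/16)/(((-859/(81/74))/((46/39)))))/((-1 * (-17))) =-3105/112384688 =-0.00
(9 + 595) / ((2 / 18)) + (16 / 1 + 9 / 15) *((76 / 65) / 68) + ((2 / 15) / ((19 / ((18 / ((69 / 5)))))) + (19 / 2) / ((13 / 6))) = 13136111874 / 2414425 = 5440.68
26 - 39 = -13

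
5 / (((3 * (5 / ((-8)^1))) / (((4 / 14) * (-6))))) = 32 / 7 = 4.57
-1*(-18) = 18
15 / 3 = 5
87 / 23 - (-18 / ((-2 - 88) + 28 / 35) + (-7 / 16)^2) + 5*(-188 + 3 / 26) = -15977450725 / 17069312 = -936.03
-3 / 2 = -1.50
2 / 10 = 1 / 5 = 0.20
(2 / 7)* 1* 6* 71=852 / 7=121.71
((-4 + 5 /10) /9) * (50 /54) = -175 /486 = -0.36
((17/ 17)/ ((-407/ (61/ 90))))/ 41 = -61/ 1501830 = -0.00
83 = 83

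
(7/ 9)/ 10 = 7/ 90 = 0.08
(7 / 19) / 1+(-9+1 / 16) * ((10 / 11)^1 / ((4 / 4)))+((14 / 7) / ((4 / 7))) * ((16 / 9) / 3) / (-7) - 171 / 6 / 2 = -22.30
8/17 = 0.47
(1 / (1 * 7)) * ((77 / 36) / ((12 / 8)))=11 / 54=0.20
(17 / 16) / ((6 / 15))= 2.66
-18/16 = -9/8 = -1.12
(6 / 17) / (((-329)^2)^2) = 6 / 199173939377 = 0.00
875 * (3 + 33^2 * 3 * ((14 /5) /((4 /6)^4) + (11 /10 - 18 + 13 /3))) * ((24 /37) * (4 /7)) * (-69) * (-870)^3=2866560951593700000 /37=77474620313343243.24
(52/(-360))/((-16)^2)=-13/23040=-0.00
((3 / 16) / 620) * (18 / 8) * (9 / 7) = 243 / 277760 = 0.00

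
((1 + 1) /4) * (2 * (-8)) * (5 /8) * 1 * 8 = -40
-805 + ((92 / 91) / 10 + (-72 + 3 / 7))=-398794 / 455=-876.47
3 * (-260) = -780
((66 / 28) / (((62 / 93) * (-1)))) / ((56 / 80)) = -495 / 98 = -5.05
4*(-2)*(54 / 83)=-432 / 83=-5.20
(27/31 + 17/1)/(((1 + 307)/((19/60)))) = 5263/286440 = 0.02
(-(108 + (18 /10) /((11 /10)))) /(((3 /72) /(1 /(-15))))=9648 /55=175.42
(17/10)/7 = 17/70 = 0.24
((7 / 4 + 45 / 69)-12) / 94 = -883 / 8648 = -0.10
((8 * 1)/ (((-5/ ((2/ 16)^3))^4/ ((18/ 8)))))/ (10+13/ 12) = 27/ 714038312960000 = 0.00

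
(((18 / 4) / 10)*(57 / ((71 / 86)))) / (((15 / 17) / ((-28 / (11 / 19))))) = -33250266 / 19525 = -1702.96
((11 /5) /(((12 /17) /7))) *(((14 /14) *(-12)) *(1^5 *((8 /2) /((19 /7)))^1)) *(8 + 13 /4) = -82467 /19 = -4340.37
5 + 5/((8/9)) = 10.62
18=18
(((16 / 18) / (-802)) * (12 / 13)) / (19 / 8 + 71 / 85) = -10880 / 34139937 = -0.00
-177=-177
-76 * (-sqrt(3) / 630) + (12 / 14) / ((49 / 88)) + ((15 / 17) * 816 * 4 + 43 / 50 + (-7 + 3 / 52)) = 38 * sqrt(3) / 315 + 1282166299 / 445900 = 2875.67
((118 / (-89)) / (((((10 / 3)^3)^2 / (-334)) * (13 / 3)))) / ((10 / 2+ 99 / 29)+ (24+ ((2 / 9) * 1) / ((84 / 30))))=39369129597 / 17171326250000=0.00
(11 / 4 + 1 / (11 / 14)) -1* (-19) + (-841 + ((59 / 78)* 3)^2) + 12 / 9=-4525705 / 5577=-811.49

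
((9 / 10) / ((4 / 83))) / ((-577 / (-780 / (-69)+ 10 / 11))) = -230823 / 583924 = -0.40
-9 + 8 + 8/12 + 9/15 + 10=154/15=10.27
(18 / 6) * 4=12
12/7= 1.71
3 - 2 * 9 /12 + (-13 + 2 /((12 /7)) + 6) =-13 /3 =-4.33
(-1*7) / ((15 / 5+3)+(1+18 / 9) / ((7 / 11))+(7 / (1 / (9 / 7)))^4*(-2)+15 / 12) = 196 / 367081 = 0.00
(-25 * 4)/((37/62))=-6200/37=-167.57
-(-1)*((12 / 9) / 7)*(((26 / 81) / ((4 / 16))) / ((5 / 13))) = 0.64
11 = 11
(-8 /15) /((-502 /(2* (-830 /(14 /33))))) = -7304 /1757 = -4.16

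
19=19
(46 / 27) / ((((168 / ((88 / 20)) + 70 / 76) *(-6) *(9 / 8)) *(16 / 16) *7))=-76912 / 83408535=-0.00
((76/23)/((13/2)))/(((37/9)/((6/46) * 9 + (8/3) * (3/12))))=57912/254449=0.23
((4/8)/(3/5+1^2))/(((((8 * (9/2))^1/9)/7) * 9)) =35/576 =0.06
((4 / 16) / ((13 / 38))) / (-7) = -19 / 182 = -0.10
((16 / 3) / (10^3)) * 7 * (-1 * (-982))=13748 / 375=36.66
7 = 7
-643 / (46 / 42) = -13503 / 23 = -587.09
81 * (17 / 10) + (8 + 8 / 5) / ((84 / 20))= 9799 / 70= 139.99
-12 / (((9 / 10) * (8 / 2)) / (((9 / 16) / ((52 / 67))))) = -1005 / 416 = -2.42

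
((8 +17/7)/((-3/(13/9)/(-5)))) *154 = 104390/27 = 3866.30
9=9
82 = 82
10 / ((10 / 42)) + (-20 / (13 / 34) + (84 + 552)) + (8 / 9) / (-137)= 10029118 / 16029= 625.69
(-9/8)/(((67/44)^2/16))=-34848/4489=-7.76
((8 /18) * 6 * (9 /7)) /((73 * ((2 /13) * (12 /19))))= 0.48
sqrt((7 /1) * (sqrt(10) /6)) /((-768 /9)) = -0.02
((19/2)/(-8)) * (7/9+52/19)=-601/144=-4.17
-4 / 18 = -2 / 9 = -0.22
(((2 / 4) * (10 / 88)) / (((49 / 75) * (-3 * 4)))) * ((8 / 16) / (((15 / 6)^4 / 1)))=-1 / 10780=-0.00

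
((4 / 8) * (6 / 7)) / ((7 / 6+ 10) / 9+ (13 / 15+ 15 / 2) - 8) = 405 / 1519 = 0.27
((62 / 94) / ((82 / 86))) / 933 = 1333 / 1797891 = 0.00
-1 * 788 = -788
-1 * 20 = -20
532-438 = 94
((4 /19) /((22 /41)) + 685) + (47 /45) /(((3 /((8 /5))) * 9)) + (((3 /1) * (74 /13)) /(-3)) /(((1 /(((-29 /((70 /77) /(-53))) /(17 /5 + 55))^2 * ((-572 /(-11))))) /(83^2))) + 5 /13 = -1709051432.37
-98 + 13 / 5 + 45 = -252 / 5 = -50.40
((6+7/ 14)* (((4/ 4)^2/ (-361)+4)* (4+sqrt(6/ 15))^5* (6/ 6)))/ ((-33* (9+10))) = -20059624/ 377245-105062906* sqrt(10)/ 9431125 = -88.40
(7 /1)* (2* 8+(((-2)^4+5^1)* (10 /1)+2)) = 1596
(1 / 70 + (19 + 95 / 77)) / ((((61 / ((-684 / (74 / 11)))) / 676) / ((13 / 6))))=-3904890678 / 78995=-49432.12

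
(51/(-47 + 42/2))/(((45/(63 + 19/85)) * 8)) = -2687/7800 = -0.34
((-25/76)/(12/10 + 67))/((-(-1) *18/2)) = -125/233244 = -0.00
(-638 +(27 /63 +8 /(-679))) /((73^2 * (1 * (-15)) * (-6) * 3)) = -432919 /976965570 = -0.00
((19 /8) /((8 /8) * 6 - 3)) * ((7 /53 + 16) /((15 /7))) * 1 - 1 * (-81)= 86.96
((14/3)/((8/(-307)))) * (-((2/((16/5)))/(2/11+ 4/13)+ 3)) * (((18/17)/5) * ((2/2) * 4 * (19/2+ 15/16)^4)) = 343131847176039/44564480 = 7699671.29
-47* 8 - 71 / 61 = -23007 / 61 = -377.16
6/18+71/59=272/177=1.54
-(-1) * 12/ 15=4/ 5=0.80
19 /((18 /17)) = 323 /18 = 17.94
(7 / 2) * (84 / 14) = 21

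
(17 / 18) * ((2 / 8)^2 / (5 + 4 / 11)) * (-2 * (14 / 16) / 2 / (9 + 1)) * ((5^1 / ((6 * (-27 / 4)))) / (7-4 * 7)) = -187 / 33032448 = -0.00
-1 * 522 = -522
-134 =-134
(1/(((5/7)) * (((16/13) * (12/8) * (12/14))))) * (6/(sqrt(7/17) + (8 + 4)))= 10829/24410 - 637 * sqrt(119)/292920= 0.42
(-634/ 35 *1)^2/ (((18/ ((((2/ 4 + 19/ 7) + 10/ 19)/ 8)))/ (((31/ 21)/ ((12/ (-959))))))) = -84928579817/ 84460320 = -1005.54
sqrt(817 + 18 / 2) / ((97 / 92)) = 27.26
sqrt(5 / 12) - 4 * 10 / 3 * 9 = -119.35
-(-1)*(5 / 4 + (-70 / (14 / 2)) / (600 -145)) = 447 / 364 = 1.23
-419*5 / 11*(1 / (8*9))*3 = -2095 / 264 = -7.94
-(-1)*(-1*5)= -5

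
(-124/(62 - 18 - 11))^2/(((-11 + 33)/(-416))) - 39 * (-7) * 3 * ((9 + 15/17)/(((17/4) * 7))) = 17554784/3461931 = 5.07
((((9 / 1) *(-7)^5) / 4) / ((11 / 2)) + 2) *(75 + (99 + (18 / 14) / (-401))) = -73856720571 / 61754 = -1195982.78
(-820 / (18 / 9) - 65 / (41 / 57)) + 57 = -18178 / 41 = -443.37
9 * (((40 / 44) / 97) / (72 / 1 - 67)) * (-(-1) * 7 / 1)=126 / 1067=0.12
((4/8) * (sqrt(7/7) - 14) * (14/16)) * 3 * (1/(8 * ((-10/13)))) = 3549/1280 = 2.77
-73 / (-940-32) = 73 / 972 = 0.08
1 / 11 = 0.09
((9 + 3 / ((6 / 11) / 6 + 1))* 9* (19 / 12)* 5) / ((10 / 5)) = 13395 / 32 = 418.59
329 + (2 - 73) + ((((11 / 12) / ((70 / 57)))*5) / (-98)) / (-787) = 1114316657 / 4319056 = 258.00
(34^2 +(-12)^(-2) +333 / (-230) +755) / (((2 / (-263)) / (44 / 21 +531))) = -18621012122243 / 139104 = -133863958.78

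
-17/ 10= -1.70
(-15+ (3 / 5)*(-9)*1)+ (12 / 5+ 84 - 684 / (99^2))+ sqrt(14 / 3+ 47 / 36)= sqrt(215) / 6+ 71798 / 1089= 68.37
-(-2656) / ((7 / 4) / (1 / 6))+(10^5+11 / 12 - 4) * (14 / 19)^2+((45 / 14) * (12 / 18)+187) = 54734.05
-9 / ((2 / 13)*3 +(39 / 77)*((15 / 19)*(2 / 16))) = -456456 / 25943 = -17.59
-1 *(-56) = 56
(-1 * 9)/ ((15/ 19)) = -57/ 5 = -11.40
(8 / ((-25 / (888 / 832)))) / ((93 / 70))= -0.26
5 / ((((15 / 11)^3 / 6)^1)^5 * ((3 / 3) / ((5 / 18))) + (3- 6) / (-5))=1670899267766260400 / 216726204368279373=7.71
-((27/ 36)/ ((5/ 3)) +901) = -18029/ 20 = -901.45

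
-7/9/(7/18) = -2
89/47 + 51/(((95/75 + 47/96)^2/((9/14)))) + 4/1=429239779/25978169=16.52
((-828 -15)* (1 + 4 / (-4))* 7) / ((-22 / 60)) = 0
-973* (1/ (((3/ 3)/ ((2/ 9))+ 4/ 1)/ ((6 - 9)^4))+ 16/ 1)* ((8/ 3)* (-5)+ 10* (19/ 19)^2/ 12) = 310501.47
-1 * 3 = -3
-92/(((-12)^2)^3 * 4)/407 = -23/1215295488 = -0.00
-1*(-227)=227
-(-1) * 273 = 273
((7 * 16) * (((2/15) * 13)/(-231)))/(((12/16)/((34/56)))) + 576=5980448/10395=575.32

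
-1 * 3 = -3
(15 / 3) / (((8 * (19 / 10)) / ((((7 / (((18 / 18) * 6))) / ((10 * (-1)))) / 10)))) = -7 / 1824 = -0.00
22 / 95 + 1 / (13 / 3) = 571 / 1235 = 0.46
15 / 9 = 5 / 3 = 1.67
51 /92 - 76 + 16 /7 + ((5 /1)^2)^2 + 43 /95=33789267 /61180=552.29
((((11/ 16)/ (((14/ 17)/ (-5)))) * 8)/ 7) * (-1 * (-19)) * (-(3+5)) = 35530/ 49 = 725.10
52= 52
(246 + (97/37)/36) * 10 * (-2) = -1638845/333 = -4921.46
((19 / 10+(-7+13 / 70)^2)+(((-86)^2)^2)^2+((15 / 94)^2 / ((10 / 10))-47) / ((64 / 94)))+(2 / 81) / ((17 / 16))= 30364453318276416469853837 / 10147939200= 2992179271065835.36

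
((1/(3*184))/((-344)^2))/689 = 1/45006494208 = 0.00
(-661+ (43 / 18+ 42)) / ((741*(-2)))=11099 / 26676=0.42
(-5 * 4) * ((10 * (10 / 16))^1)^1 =-125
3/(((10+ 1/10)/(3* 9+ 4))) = 930/101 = 9.21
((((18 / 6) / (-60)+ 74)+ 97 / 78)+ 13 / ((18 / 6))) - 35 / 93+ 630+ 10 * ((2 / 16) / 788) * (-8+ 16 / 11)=37157570537 / 52398060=709.14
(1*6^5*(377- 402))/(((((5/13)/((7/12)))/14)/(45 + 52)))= -400392720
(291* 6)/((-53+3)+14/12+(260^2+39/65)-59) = 52380/2024783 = 0.03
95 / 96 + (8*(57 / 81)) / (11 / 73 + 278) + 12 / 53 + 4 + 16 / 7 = 48957723557 / 6508645920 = 7.52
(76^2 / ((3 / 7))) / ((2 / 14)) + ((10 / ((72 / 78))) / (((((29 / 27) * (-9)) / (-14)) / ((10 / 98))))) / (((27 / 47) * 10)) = 1034172751 / 10962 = 94341.61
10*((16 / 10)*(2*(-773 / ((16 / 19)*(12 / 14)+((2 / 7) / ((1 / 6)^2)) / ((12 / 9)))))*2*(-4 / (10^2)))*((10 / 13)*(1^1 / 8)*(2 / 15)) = 1644944 / 546975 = 3.01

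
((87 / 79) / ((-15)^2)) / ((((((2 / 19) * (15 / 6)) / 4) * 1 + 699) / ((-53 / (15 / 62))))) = -7242344 / 4721839875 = -0.00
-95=-95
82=82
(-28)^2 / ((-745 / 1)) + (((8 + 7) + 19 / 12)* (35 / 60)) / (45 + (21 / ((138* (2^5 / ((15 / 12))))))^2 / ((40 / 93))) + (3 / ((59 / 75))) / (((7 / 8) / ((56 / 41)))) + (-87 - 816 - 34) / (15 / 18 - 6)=234031857353814427306 / 1255062161423957625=186.47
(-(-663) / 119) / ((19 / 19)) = 39 / 7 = 5.57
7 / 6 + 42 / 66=119 / 66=1.80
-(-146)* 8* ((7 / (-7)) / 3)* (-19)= 22192 / 3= 7397.33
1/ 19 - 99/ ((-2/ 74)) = 69598/ 19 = 3663.05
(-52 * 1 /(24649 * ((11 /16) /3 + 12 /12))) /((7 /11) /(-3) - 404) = 0.00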